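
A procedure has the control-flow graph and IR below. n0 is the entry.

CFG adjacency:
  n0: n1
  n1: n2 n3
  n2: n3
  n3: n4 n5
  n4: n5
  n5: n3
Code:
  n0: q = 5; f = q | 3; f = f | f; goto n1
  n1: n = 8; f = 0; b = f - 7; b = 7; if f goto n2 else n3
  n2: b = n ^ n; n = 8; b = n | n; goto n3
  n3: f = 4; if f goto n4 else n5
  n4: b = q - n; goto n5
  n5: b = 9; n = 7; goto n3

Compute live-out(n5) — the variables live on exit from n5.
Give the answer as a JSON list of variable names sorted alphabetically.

Block summaries:
  n0: def={f,q} ue=∅
  n1: def={b,f,n} ue=∅
  n2: def={b,n} ue={n}
  n3: def={f} ue=∅
  n4: def={b} ue={n,q}
  n5: def={b,n} ue=∅

Liveness:
  n0 li=∅ lo={q}
  n1 li={q} lo={n,q}
  n2 li={n,q} lo={n,q}
  n3 li={n,q} lo={n,q}
  n4 li={n,q} lo={q}
  n5 li={q} lo={n,q}

live-out(n5) = ["n", "q"]

Answer: ["n", "q"]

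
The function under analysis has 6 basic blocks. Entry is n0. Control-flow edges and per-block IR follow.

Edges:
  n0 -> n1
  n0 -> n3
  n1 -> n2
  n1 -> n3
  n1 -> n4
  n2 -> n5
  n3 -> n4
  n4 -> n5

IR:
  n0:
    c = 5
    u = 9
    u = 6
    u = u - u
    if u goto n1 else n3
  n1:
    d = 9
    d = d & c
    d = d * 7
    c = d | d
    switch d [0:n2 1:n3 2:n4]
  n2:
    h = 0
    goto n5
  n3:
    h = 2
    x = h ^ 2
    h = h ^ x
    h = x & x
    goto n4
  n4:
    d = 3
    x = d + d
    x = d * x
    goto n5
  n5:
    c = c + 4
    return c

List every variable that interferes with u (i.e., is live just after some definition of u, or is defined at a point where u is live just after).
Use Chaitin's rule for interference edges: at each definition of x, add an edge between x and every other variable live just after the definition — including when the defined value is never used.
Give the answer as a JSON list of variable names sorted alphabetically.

def/use:
  n0: def={c,u} ue=∅
  n1: def={c,d} ue={c}
  n2: def={h} ue=∅
  n3: def={h,x} ue=∅
  n4: def={d,x} ue=∅
  n5: def={c} ue={c}

Live sets:
  live n0: ∅→{c}
  live n1: {c}→{c}
  live n2: {c}→{c}
  live n3: {c}→{c}
  live n4: {c}→{c}
  live n5: {c}→∅

Interfere edges:
  c: {d,h,u,x}
  d: {c,x}
  h: {c,x}
  u: {c}
  x: {c,d,h}

N(u) = ["c"]

Answer: ["c"]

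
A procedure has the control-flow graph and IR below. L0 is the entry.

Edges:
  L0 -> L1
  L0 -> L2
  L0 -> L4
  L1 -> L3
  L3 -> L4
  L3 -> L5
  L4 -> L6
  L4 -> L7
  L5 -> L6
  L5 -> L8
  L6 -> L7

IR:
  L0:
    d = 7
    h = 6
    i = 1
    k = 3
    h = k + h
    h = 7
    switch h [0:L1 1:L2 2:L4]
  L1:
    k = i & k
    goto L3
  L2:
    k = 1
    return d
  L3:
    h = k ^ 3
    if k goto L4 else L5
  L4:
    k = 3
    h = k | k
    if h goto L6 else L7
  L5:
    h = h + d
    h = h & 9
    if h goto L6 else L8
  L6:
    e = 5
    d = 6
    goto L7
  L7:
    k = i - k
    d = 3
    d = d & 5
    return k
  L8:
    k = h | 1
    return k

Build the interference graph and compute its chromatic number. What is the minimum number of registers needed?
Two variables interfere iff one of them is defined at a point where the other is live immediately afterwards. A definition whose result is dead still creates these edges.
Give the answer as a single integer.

Answer: 4

Derivation:
Block summaries:
  L0: {d,h,i,k} / ∅
  L1: {k} / {i,k}
  L2: {k} / {d}
  L3: {h} / {k}
  L4: {h,k} / ∅
  L5: {h} / {d,h}
  L6: {d,e} / ∅
  L7: {d,k} / {i,k}
  L8: {k} / {h}

Backward fixpoint:
  L0: in=∅ out={d,i,k}
  L1: in={d,i,k} out={d,i,k}
  L2: in={d} out=∅
  L3: in={d,i,k} out={d,h,i,k}
  L4: in={i} out={i,k}
  L5: in={d,h,i,k} out={h,i,k}
  L6: in={i,k} out={i,k}
  L7: in={i,k} out=∅
  L8: in={h} out=∅

Interference:
  d↔{h,i,k}
  e↔{i,k}
  h↔{d,i,k}
  i↔{d,e,h,k}
  k↔{d,e,h,i}

Registers:
  clique {d,h,i,k} ⇒ need ≥ 4
  4-colouring: c0={i}  c1={k}  c2={d,e}  c3={h}
  χ = 4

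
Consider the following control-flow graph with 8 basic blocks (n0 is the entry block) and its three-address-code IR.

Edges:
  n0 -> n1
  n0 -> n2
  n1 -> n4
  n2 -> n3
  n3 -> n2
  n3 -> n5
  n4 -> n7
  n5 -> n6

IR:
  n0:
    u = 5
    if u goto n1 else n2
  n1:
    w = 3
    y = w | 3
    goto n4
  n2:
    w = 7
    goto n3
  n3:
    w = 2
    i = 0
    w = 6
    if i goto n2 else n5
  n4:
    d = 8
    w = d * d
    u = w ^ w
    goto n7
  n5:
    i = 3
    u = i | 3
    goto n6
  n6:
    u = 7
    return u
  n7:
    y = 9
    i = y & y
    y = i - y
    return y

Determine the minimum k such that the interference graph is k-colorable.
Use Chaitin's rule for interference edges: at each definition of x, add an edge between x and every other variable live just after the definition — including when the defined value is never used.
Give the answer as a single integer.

def/use:
  n0 def {u} use ∅
  n1 def {w,y} use ∅
  n2 def {w} use ∅
  n3 def {i,w} use ∅
  n4 def {d,u,w} use ∅
  n5 def {i,u} use ∅
  n6 def {u} use ∅
  n7 def {i,y} use ∅

Backward fixpoint:
  n0 li=∅ lo=∅
  n1 li=∅ lo=∅
  n2 li=∅ lo=∅
  n3 li=∅ lo=∅
  n4 li=∅ lo=∅
  n5 li=∅ lo=∅
  n6 li=∅ lo=∅
  n7 li=∅ lo=∅

Interfere edges:
  d: ∅
  i: {w,y}
  u: ∅
  w: {i}
  y: {i}

Colouring:
  clique {i,w} ⇒ need ≥ 2
  2-colouring: r0={d,i,u}  r1={w,y}
  χ = 2

Answer: 2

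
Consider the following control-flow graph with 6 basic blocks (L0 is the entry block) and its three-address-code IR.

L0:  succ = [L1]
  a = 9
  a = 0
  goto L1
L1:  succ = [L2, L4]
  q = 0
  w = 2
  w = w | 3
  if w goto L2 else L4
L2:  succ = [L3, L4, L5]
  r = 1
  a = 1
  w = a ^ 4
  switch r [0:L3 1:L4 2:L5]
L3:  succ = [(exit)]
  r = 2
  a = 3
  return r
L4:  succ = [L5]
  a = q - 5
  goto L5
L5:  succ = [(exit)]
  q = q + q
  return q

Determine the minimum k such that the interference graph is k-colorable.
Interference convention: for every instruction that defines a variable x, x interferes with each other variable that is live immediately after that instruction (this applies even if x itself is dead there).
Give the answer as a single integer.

Answer: 3

Working:
Block summaries:
  L0: {a} / ∅
  L1: {q,w} / ∅
  L2: {a,r,w} / ∅
  L3: {a,r} / ∅
  L4: {a} / {q}
  L5: {q} / {q}

Live sets:
  L0 li=∅ lo=∅
  L1 li=∅ lo={q}
  L2 li={q} lo={q}
  L3 li=∅ lo=∅
  L4 li={q} lo={q}
  L5 li={q} lo=∅

Interference:
  a — {q,r}
  q — {a,r,w}
  r — {a,q,w}
  w — {q,r}

Chromatic number:
  {a,q,r} pairwise interfere (3-clique) ⇒ χ ≥ 3
  3-colouring: c0={q}  c1={r}  c2={a,w}
  χ = 3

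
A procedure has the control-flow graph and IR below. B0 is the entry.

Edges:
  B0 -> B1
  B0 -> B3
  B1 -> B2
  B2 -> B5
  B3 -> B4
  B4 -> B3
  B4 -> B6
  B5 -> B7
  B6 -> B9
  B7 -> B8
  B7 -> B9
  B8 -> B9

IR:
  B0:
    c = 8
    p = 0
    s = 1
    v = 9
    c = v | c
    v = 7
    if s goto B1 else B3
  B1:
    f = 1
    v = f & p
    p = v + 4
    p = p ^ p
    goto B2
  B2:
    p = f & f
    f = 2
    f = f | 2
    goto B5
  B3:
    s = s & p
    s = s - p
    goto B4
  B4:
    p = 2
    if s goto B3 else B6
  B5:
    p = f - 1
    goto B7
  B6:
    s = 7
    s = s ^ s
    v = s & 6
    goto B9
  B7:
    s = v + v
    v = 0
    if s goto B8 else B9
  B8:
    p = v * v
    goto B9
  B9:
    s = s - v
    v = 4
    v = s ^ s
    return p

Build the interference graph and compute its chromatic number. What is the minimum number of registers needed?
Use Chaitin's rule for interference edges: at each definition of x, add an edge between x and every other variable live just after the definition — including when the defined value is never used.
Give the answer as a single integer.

Answer: 4

Working:
Block summaries:
  B0 def {c,p,s,v} use ∅
  B1 def {f,p,v} use {p}
  B2 def {f,p} use {f}
  B3 def {s} use {p,s}
  B4 def {p} use {s}
  B5 def {p} use {f}
  B6 def {s,v} use ∅
  B7 def {s,v} use {v}
  B8 def {p} use {v}
  B9 def {s,v} use {p,s,v}

Live sets:
  live B0: ∅→{p,s}
  live B1: {p}→{f,v}
  live B2: {f,v}→{f,v}
  live B3: {p,s}→{s}
  live B4: {s}→{p,s}
  live B5: {f,v}→{p,v}
  live B6: {p}→{p,s,v}
  live B7: {p,v}→{p,s,v}
  live B8: {s,v}→{p,s,v}
  live B9: {p,s,v}→∅

Interference:
  c — {p,s,v}
  f — {p,v}
  p — {c,f,s,v}
  s — {c,p,v}
  v — {c,f,p,s}

Registers:
  {c,p,s,v} pairwise interfere (4-clique) ⇒ χ ≥ 4
  4-colouring: r0={p}  r1={v}  r2={c,f}  r3={s}
  χ = 4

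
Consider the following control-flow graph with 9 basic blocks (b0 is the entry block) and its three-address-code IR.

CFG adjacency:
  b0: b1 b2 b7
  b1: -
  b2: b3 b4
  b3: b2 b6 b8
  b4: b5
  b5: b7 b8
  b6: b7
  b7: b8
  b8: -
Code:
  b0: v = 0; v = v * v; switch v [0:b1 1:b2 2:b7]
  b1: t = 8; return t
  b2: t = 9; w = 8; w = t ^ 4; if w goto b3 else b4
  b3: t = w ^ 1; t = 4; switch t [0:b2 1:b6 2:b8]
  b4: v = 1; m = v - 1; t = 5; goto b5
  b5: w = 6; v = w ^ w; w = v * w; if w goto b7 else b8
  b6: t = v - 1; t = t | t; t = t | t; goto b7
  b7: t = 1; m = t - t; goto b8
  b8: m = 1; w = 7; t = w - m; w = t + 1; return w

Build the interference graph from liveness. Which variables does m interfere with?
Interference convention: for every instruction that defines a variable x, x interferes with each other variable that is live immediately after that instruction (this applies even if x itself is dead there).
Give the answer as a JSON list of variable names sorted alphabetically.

Answer: ["w"]

Analysis:
Block summaries:
  b0: def={v} ue=∅
  b1: def={t} ue=∅
  b2: def={t,w} ue=∅
  b3: def={t} ue={w}
  b4: def={m,t,v} ue=∅
  b5: def={v,w} ue=∅
  b6: def={t} ue={v}
  b7: def={m,t} ue=∅
  b8: def={m,t,w} ue=∅

Live sets:
  live b0: ∅→{v}
  live b1: ∅→∅
  live b2: {v}→{v,w}
  live b3: {v,w}→{v}
  live b4: ∅→∅
  live b5: ∅→∅
  live b6: {v}→∅
  live b7: ∅→∅
  live b8: ∅→∅

Interference:
  m — {w}
  t — {v,w}
  v — {t,w}
  w — {m,t,v}

N(m) = ["w"]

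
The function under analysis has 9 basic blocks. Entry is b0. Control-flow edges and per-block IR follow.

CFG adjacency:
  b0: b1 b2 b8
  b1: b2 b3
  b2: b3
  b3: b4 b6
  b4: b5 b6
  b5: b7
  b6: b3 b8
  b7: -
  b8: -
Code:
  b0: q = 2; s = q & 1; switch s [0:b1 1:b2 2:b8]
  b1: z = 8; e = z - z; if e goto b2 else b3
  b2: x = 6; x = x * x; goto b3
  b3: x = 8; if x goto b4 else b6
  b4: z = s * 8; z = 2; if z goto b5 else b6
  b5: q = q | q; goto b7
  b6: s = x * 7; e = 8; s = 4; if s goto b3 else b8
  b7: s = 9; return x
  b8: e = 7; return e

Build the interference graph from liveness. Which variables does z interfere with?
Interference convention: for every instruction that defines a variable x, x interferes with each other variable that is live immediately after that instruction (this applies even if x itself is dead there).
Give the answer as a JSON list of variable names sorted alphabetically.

Block summaries:
  b0: {q,s} / ∅
  b1: {e,z} / ∅
  b2: {x} / ∅
  b3: {x} / ∅
  b4: {z} / {s}
  b5: {q} / {q}
  b6: {e,s} / {x}
  b7: {s} / {x}
  b8: {e} / ∅

Backward fixpoint:
  live b0: ∅→{q,s}
  live b1: {q,s}→{q,s}
  live b2: {q,s}→{q,s}
  live b3: {q,s}→{q,s,x}
  live b4: {q,s,x}→{q,x}
  live b5: {q,x}→{x}
  live b6: {q,x}→{q,s}
  live b7: {x}→∅
  live b8: ∅→∅

Interfere edges:
  e↔{q,s}
  q↔{e,s,x,z}
  s↔{e,q,x,z}
  x↔{q,s,z}
  z↔{q,s,x}

N(z) = ["q", "s", "x"]

Answer: ["q", "s", "x"]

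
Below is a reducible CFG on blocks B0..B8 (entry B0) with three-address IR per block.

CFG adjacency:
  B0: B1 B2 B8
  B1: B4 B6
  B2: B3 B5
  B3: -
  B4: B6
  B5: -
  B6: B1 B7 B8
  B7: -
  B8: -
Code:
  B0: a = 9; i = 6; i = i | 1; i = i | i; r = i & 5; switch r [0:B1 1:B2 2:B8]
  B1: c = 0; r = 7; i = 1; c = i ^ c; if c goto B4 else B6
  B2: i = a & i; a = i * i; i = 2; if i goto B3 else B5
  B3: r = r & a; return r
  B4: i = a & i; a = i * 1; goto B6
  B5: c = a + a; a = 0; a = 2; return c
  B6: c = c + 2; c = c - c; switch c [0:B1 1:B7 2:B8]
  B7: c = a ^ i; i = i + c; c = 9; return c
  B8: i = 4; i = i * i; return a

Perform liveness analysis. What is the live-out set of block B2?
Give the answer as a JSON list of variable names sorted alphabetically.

Answer: ["a", "r"]

Working:
Per-block:
  B0: def={a,i,r} ue=∅
  B1: def={c,i,r} ue=∅
  B2: def={a,i} ue={a,i}
  B3: def={r} ue={a,r}
  B4: def={a,i} ue={a,i}
  B5: def={a,c} ue={a}
  B6: def={c} ue={c}
  B7: def={c,i} ue={a,i}
  B8: def={i} ue={a}

Live sets:
  B0: in=∅ out={a,i,r}
  B1: in={a} out={a,c,i}
  B2: in={a,i,r} out={a,r}
  B3: in={a,r} out=∅
  B4: in={a,c,i} out={a,c,i}
  B5: in={a} out=∅
  B6: in={a,c,i} out={a,i}
  B7: in={a,i} out=∅
  B8: in={a} out=∅

live-out(B2) = ["a", "r"]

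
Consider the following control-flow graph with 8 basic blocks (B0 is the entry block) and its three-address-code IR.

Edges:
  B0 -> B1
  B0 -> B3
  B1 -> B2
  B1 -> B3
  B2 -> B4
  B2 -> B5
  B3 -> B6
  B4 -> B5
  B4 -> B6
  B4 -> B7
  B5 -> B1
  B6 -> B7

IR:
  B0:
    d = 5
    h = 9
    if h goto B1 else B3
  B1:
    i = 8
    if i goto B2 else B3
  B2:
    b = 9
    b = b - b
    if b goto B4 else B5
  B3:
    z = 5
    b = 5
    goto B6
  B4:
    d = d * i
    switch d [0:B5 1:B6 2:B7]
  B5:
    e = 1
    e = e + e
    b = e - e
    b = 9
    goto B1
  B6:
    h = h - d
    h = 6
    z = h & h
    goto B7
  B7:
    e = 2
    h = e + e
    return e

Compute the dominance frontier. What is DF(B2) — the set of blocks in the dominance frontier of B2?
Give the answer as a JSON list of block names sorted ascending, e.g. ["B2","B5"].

Answer: ["B1", "B6", "B7"]

Analysis:
idom tree: B1←B0 B2←B1 B3←B0 B4←B2 B5←B2 B6←B0 B7←B0
Join-block Dom:
  B1: preds {B0,B5}: {B0} ∩ {B0,B1,B2,B5} = {B0}; idom=B0
  B3: preds {B0,B1}: {B0} ∩ {B0,B1} = {B0}; idom=B0
  B5: preds {B2,B4}: {B0,B1,B2} ∩ {B0,B1,B2,B4} = {B0,B1,B2}; idom=B2
  B6: preds {B3,B4}: {B0,B3} ∩ {B0,B1,B2,B4} = {B0}; idom=B0
  B7: preds {B4,B6}: {B0,B1,B2,B4} ∩ {B0,B6} = {B0}; idom=B0

DF derivation:
  join B1 pred B0: · stop@B0
  join B1 pred B5: B5→B2→B1 stop@B0
  join B3 pred B0: · stop@B0
  join B3 pred B1: B1 stop@B0
  join B5 pred B2: · stop@B2
  join B5 pred B4: B4 stop@B2
  join B6 pred B3: B3 stop@B0
  join B6 pred B4: B4→B2→B1 stop@B0
  join B7 pred B4: B4→B2→B1 stop@B0
  join B7 pred B6: B6 stop@B0
  B0: DF=∅
  B1: DF={B1,B3,B6,B7}
  B2: DF={B1,B6,B7}
  B3: DF={B6}
  B4: DF={B5,B6,B7}
  B5: DF={B1}
  B6: DF={B7}
  B7: DF=∅

DF(B2) = ["B1", "B6", "B7"]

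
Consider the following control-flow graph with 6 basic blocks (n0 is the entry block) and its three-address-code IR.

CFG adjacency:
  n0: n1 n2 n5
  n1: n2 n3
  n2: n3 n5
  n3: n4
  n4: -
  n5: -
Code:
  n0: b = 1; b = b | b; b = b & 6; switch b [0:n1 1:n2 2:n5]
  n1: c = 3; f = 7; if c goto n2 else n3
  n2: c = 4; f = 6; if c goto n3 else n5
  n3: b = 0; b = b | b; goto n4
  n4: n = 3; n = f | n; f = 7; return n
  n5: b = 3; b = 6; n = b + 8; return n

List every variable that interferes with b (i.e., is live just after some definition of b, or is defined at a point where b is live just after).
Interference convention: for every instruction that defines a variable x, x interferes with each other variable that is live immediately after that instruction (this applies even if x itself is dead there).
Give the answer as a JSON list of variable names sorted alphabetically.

Answer: ["f"]

Working:
Block summaries:
  n0 def {b} use ∅
  n1 def {c,f} use ∅
  n2 def {c,f} use ∅
  n3 def {b} use ∅
  n4 def {f,n} use {f}
  n5 def {b,n} use ∅

Backward fixpoint:
  live n0: ∅→∅
  live n1: ∅→{f}
  live n2: ∅→{f}
  live n3: {f}→{f}
  live n4: {f}→∅
  live n5: ∅→∅

Interfere edges:
  b↔{f}
  c↔{f}
  f↔{b,c,n}
  n↔{f}

N(b) = ["f"]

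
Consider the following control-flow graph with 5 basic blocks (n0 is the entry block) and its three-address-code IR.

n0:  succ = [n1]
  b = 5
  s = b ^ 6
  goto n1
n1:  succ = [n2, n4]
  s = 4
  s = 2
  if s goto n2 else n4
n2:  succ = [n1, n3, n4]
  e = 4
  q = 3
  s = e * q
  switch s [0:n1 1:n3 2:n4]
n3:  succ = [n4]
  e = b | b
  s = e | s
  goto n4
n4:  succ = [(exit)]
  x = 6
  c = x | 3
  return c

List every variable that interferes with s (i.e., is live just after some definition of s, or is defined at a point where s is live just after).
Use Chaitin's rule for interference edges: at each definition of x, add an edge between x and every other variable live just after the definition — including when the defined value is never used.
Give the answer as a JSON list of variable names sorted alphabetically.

Answer: ["b", "e"]

Analysis:
def/use:
  n0: {b,s} / ∅
  n1: {s} / ∅
  n2: {e,q,s} / ∅
  n3: {e,s} / {b,s}
  n4: {c,x} / ∅

Backward fixpoint:
  live n0: ∅→{b}
  live n1: {b}→{b}
  live n2: {b}→{b,s}
  live n3: {b,s}→∅
  live n4: ∅→∅

Interference:
  b↔{e,q,s}
  c↔∅
  e↔{b,q,s}
  q↔{b,e}
  s↔{b,e}
  x↔∅

N(s) = ["b", "e"]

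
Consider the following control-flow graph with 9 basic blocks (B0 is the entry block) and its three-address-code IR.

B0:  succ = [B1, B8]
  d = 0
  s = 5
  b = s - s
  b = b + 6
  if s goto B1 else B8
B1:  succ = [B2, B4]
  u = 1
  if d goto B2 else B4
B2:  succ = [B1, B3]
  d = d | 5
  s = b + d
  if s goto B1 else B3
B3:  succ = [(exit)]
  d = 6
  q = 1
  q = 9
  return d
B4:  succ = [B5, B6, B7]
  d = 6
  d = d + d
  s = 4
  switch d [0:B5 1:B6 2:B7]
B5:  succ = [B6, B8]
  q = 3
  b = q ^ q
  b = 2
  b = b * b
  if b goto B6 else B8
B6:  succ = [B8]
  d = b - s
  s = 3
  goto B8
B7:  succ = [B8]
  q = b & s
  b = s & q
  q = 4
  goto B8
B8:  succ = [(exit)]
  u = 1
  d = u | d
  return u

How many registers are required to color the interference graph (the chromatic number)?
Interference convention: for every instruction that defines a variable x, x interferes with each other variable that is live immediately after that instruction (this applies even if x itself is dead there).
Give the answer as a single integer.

def/use:
  B0: def={b,d,s} ue=∅
  B1: def={u} ue={d}
  B2: def={d,s} ue={b,d}
  B3: def={d,q} ue=∅
  B4: def={d,s} ue=∅
  B5: def={b,q} ue=∅
  B6: def={d,s} ue={b,s}
  B7: def={b,q} ue={b,s}
  B8: def={d,u} ue={d}

Liveness:
  B0 li=∅ lo={b,d}
  B1 li={b,d} lo={b,d}
  B2 li={b,d} lo={b,d}
  B3 li=∅ lo=∅
  B4 li={b} lo={b,d,s}
  B5 li={d,s} lo={b,d,s}
  B6 li={b,s} lo={d}
  B7 li={b,d,s} lo={d}
  B8 li={d} lo=∅

Conflict graph:
  b↔{d,s,u}
  d↔{b,q,s,u}
  q↔{d,s}
  s↔{b,d,q}
  u↔{b,d}

Colouring:
  {b,d,s} pairwise interfere (3-clique) ⇒ χ ≥ 3
  assign b→r1 d→r0 q→r1 s→r2 u→r2 — no edge inside a register ⇒ χ ≤ 3
  χ = 3

Answer: 3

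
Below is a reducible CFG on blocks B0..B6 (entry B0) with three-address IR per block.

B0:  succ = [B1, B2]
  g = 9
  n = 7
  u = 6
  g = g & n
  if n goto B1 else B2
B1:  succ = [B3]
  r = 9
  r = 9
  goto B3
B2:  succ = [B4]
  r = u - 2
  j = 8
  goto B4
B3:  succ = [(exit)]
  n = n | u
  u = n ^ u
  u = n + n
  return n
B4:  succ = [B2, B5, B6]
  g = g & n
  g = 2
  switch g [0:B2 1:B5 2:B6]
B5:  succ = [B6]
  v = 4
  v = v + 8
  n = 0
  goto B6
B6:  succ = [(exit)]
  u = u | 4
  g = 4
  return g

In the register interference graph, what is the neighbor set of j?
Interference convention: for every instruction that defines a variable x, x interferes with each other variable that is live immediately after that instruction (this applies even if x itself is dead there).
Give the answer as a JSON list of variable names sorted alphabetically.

Per-block:
  B0: {g,n,u} / ∅
  B1: {r} / ∅
  B2: {j,r} / {u}
  B3: {n,u} / {n,u}
  B4: {g} / {g,n}
  B5: {n,v} / ∅
  B6: {g,u} / {u}

Backward fixpoint:
  B0 li=∅ lo={g,n,u}
  B1 li={n,u} lo={n,u}
  B2 li={g,n,u} lo={g,n,u}
  B3 li={n,u} lo=∅
  B4 li={g,n,u} lo={g,n,u}
  B5 li={u} lo={u}
  B6 li={u} lo=∅

Conflict graph:
  g↔{j,n,r,u}
  j↔{g,n,u}
  n↔{g,j,r,u}
  r↔{g,n,u}
  u↔{g,j,n,r,v}
  v↔{u}

N(j) = ["g", "n", "u"]

Answer: ["g", "n", "u"]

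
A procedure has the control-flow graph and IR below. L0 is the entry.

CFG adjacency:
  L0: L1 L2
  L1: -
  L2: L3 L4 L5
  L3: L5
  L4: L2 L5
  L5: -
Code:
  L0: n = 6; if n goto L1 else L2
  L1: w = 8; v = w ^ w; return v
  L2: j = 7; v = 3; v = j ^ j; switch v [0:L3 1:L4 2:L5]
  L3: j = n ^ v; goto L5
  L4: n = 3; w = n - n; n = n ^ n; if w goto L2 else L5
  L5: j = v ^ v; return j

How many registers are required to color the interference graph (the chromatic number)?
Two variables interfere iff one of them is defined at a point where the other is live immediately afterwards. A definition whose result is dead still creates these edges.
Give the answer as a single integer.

Per-block:
  L0: {n} / ∅
  L1: {v,w} / ∅
  L2: {j,v} / ∅
  L3: {j} / {n,v}
  L4: {n,w} / ∅
  L5: {j} / {v}

Backward fixpoint:
  L0: in=∅ out={n}
  L1: in=∅ out=∅
  L2: in={n} out={n,v}
  L3: in={n,v} out={v}
  L4: in={v} out={n,v}
  L5: in={v} out=∅

Interfere edges:
  j↔{n,v}
  n↔{j,v,w}
  v↔{j,n,w}
  w↔{n,v}

Colouring:
  {j,n,v} pairwise interfere (3-clique) ⇒ χ ≥ 3
  assign j→r2 n→r0 v→r1 w→r2 — no edge inside a register ⇒ χ ≤ 3
  χ = 3

Answer: 3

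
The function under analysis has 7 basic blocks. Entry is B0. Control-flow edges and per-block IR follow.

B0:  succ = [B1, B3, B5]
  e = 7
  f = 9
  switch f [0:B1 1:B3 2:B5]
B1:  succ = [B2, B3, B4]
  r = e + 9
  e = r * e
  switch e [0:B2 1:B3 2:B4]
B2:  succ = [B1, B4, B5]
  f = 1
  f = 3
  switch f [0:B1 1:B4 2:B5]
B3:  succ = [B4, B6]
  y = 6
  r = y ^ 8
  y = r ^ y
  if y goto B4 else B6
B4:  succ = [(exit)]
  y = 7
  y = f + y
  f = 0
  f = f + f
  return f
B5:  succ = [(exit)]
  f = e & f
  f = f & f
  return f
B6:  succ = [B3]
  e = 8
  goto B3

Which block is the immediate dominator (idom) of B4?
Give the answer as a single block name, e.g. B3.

Answer: B0

Derivation:
idom tree: B1←B0 B2←B1 B3←B0 B4←B0 B5←B0 B6←B3
Dom∩ at merges:
  B1: preds {B0,B2}: {B0} ∩ {B0,B1,B2} = {B0}; idom=B0
  B3: preds {B0,B1,B6}: {B0} ∩ {B0,B1} ∩ {B0,B3,B6} = {B0}; idom=B0
  B4: preds {B1,B2,B3}: {B0,B1} ∩ {B0,B1,B2} ∩ {B0,B3} = {B0}; idom=B0
  B5: preds {B0,B2}: {B0} ∩ {B0,B1,B2} = {B0}; idom=B0

idom(B4) = B0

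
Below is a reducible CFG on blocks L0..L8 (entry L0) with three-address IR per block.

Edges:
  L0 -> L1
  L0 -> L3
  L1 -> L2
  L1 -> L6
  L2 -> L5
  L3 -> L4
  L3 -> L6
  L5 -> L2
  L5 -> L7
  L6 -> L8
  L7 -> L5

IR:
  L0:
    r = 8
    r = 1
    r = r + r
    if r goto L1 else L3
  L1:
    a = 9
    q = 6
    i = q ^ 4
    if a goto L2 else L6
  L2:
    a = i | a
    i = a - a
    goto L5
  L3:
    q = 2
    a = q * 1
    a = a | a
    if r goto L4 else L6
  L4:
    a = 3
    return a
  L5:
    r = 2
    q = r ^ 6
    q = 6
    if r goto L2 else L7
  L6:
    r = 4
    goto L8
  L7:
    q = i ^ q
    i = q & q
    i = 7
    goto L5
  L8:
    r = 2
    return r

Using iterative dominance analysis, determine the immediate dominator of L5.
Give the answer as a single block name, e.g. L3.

idom tree: L1←L0 L2←L1 L3←L0 L4←L3 L5←L2 L6←L0 L7←L5 L8←L6
Dom at joins:
  L2: preds {L1,L5}: {L0,L1} ∩ {L0,L1,L2,L5} = {L0,L1}; idom=L1
  L5: preds {L2,L7}: {L0,L1,L2} ∩ {L0,L1,L2,L5,L7} = {L0,L1,L2}; idom=L2
  L6: preds {L1,L3}: {L0,L1} ∩ {L0,L3} = {L0}; idom=L0

idom(L5) = L2

Answer: L2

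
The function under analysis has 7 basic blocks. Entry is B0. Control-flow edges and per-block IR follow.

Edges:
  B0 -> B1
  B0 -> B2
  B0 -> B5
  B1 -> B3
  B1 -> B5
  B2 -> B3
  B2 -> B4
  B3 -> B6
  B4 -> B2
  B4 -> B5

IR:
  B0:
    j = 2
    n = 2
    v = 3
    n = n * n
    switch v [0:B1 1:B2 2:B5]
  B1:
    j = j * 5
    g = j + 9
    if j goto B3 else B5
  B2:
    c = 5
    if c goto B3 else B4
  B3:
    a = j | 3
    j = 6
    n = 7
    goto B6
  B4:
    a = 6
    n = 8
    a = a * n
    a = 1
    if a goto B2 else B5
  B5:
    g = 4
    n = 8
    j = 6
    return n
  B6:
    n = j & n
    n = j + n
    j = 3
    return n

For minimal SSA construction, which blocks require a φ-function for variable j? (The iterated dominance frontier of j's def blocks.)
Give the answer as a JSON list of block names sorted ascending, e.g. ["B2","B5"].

Answer: ["B3", "B5"]

Derivation:
idom tree: B1←B0 B2←B0 B3←B0 B4←B2 B5←B0 B6←B3
Dom at joins:
  B2: preds {B0,B4}: {B0} ∩ {B0,B2,B4} = {B0}; idom=B0
  B3: preds {B1,B2}: {B0,B1} ∩ {B0,B2} = {B0}; idom=B0
  B5: preds {B0,B1,B4}: {B0} ∩ {B0,B1} ∩ {B0,B2,B4} = {B0}; idom=B0

Frontier:
  B2←B0: walk · to B0
  B2←B4: walk B4→B2 to B0
  B3←B1: walk B1 to B0
  B3←B2: walk B2 to B0
  B5←B0: walk · to B0
  B5←B1: walk B1 to B0
  B5←B4: walk B4→B2 to B0
  B0: DF=∅
  B1: DF={B3,B5}
  B2: DF={B2,B3,B5}
  B3: DF=∅
  B4: DF={B2,B5}
  B5: DF=∅
  B6: DF=∅

φ for j: defs {B0,B1,B3,B5,B6}
  DF⁺ = {B3,B5}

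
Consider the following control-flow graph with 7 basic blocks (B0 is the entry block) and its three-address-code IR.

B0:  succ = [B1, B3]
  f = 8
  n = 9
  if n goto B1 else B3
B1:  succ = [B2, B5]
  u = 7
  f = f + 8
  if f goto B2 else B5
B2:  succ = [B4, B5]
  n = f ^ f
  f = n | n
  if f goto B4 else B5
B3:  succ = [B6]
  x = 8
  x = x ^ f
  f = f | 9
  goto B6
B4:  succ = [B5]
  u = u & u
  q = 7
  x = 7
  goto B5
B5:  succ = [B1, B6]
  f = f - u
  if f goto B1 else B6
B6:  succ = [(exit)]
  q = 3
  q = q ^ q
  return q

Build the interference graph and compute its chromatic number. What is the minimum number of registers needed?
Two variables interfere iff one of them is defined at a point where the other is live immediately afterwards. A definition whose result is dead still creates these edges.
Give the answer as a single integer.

Answer: 3

Analysis:
def/use:
  B0: def={f,n} ue=∅
  B1: def={f,u} ue={f}
  B2: def={f,n} ue={f}
  B3: def={f,x} ue={f}
  B4: def={q,u,x} ue={u}
  B5: def={f} ue={f,u}
  B6: def={q} ue=∅

Liveness:
  live B0: ∅→{f}
  live B1: {f}→{f,u}
  live B2: {f,u}→{f,u}
  live B3: {f}→∅
  live B4: {f,u}→{f,u}
  live B5: {f,u}→{f}
  live B6: ∅→∅

Conflict graph:
  f — {n,q,u,x}
  n — {f,u}
  q — {f,u}
  u — {f,n,q,x}
  x — {f,u}

Colouring:
  {f,n,u} pairwise interfere (3-clique) ⇒ χ ≥ 3
  3-colouring: r0={f}  r1={u}  r2={n,q,x}
  χ = 3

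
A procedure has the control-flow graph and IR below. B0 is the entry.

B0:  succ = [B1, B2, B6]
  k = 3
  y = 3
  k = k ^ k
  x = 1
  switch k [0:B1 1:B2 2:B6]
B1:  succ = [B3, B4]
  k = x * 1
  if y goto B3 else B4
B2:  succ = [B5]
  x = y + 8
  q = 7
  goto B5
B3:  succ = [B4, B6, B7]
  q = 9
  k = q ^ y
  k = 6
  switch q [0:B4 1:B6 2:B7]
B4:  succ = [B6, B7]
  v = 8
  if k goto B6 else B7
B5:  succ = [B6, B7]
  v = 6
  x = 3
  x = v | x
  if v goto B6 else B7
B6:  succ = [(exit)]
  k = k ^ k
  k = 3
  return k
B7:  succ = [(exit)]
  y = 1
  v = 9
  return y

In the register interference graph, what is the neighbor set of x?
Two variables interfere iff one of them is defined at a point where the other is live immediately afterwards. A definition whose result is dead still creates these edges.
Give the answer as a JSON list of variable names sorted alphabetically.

Answer: ["k", "v", "y"]

Derivation:
def/use:
  B0: def={k,x,y} ue=∅
  B1: def={k} ue={x,y}
  B2: def={q,x} ue={y}
  B3: def={k,q} ue={y}
  B4: def={v} ue={k}
  B5: def={v,x} ue=∅
  B6: def={k} ue={k}
  B7: def={v,y} ue=∅

Liveness:
  live B0: ∅→{k,x,y}
  live B1: {x,y}→{k,y}
  live B2: {k,y}→{k}
  live B3: {y}→{k}
  live B4: {k}→{k}
  live B5: {k}→{k}
  live B6: {k}→∅
  live B7: ∅→∅

Conflict graph:
  k — {q,v,x,y}
  q — {k,y}
  v — {k,x,y}
  x — {k,v,y}
  y — {k,q,v,x}

N(x) = ["k", "v", "y"]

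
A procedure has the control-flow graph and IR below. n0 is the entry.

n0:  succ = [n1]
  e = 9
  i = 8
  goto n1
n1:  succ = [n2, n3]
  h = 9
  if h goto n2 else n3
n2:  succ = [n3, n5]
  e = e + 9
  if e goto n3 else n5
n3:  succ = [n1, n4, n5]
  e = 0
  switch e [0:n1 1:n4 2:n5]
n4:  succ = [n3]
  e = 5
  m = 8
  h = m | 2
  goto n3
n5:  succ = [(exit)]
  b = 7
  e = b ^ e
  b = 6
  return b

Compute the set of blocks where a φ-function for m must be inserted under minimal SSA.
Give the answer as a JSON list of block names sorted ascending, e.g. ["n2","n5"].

idom tree: n1←n0 n2←n1 n3←n1 n4←n3 n5←n1
Join-block Dom:
  n1: preds {n0,n3}: {n0} ∩ {n0,n1,n3} = {n0}; idom=n0
  n3: preds {n1,n2,n4}: {n0,n1} ∩ {n0,n1,n2} ∩ {n0,n1,n3,n4} = {n0,n1}; idom=n1
  n5: preds {n2,n3}: {n0,n1,n2} ∩ {n0,n1,n3} = {n0,n1}; idom=n1

DF derivation:
  join n1 pred n0: · stop@n0
  join n1 pred n3: n3→n1 stop@n0
  join n3 pred n1: · stop@n1
  join n3 pred n2: n2 stop@n1
  join n3 pred n4: n4→n3 stop@n1
  join n5 pred n2: n2 stop@n1
  join n5 pred n3: n3 stop@n1
  n0 → ∅
  n1 → {n1}
  n2 → {n3,n5}
  n3 → {n1,n3,n5}
  n4 → {n3}
  n5 → ∅

φ for m: defs {n4}
  DF⁺ = {n1,n3,n5}

Answer: ["n1", "n3", "n5"]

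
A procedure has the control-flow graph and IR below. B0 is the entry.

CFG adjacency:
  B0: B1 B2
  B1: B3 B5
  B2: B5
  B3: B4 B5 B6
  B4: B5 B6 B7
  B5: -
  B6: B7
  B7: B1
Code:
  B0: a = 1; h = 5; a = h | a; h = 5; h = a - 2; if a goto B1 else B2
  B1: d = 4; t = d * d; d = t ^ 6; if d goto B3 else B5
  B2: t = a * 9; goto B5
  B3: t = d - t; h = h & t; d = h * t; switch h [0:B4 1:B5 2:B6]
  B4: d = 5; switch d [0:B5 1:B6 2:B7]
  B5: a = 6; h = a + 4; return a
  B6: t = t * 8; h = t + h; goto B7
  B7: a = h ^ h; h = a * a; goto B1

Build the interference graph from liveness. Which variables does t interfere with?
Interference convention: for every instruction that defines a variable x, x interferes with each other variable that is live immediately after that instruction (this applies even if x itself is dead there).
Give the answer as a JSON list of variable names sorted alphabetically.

Answer: ["d", "h"]

Working:
Block summaries:
  B0: def={a,h} ue=∅
  B1: def={d,t} ue=∅
  B2: def={t} ue={a}
  B3: def={d,h,t} ue={d,h,t}
  B4: def={d} ue=∅
  B5: def={a,h} ue=∅
  B6: def={h,t} ue={h,t}
  B7: def={a,h} ue={h}

Liveness:
  B0: in=∅ out={a,h}
  B1: in={h} out={d,h,t}
  B2: in={a} out=∅
  B3: in={d,h,t} out={h,t}
  B4: in={h,t} out={h,t}
  B5: in=∅ out=∅
  B6: in={h,t} out={h}
  B7: in={h} out={h}

Conflict graph:
  a: {h}
  d: {h,t}
  h: {a,d,t}
  t: {d,h}

N(t) = ["d", "h"]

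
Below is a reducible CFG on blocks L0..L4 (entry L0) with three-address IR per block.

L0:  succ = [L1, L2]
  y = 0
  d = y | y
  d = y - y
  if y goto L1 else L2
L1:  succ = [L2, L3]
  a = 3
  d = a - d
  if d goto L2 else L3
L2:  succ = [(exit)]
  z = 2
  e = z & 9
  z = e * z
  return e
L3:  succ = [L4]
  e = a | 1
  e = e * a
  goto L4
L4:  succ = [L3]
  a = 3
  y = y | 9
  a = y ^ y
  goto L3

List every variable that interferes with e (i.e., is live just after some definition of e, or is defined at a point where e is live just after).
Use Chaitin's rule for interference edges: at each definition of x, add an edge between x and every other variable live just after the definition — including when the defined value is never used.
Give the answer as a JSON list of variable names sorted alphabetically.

Answer: ["a", "y", "z"]

Analysis:
Per-block:
  L0: def={d,y} ue=∅
  L1: def={a,d} ue={d}
  L2: def={e,z} ue=∅
  L3: def={e} ue={a}
  L4: def={a,y} ue={y}

Liveness:
  live L0: ∅→{d,y}
  live L1: {d,y}→{a,y}
  live L2: ∅→∅
  live L3: {a,y}→{y}
  live L4: {y}→{a,y}

Interfere edges:
  a↔{d,e,y}
  d↔{a,y}
  e↔{a,y,z}
  y↔{a,d,e}
  z↔{e}

N(e) = ["a", "y", "z"]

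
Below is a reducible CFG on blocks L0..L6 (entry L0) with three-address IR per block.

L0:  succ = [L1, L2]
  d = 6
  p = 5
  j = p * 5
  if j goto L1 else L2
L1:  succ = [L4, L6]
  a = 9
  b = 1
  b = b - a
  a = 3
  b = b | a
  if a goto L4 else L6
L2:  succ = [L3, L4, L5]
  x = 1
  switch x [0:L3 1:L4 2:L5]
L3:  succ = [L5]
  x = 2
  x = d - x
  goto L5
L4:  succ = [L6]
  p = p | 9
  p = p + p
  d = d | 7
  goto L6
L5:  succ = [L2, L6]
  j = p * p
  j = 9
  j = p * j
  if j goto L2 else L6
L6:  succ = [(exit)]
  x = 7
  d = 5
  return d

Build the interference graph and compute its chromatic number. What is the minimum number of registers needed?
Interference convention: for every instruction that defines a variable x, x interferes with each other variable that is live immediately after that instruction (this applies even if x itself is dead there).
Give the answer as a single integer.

def/use:
  L0: {d,j,p} / ∅
  L1: {a,b} / ∅
  L2: {x} / ∅
  L3: {x} / {d}
  L4: {d,p} / {d,p}
  L5: {j} / {p}
  L6: {d,x} / ∅

Live sets:
  L0: in=∅ out={d,p}
  L1: in={d,p} out={d,p}
  L2: in={d,p} out={d,p}
  L3: in={d,p} out={d,p}
  L4: in={d,p} out=∅
  L5: in={d,p} out={d,p}
  L6: in=∅ out=∅

Conflict graph:
  a↔{b,d,p}
  b↔{a,d,p}
  d↔{a,b,j,p,x}
  j↔{d,p}
  p↔{a,b,d,j,x}
  x↔{d,p}

Colouring:
  clique {a,b,d,p} ⇒ need ≥ 4
  4-colouring: R0={d}  R1={p}  R2={a,j,x}  R3={b}
  χ = 4

Answer: 4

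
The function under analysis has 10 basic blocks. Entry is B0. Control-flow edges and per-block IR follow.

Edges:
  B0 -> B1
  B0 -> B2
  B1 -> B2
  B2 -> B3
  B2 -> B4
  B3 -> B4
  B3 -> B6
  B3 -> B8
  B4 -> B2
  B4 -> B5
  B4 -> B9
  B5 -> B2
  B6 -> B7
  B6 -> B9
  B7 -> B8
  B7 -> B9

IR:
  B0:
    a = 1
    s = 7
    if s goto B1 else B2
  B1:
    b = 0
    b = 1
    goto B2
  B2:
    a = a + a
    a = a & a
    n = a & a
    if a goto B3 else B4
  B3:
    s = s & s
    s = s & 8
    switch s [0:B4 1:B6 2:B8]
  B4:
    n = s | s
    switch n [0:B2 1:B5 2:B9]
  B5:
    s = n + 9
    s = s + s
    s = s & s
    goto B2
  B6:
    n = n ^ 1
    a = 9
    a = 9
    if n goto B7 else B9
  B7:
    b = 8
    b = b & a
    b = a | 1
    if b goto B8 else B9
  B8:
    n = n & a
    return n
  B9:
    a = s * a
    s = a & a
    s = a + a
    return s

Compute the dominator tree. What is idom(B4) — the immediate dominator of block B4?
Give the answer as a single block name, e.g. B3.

Answer: B2

Working:
idom tree: B1←B0 B2←B0 B3←B2 B4←B2 B5←B4 B6←B3 B7←B6 B8←B3 B9←B2
Join-block Dom:
  B2: preds {B0,B1,B4,B5}: {B0} ∩ {B0,B1} ∩ {B0,B2,B4} ∩ {B0,B2,B4,B5} = {B0}; idom=B0
  B4: preds {B2,B3}: {B0,B2} ∩ {B0,B2,B3} = {B0,B2}; idom=B2
  B8: preds {B3,B7}: {B0,B2,B3} ∩ {B0,B2,B3,B6,B7} = {B0,B2,B3}; idom=B3
  B9: preds {B4,B6,B7}: {B0,B2,B4} ∩ {B0,B2,B3,B6} ∩ {B0,B2,B3,B6,B7} = {B0,B2}; idom=B2

idom(B4) = B2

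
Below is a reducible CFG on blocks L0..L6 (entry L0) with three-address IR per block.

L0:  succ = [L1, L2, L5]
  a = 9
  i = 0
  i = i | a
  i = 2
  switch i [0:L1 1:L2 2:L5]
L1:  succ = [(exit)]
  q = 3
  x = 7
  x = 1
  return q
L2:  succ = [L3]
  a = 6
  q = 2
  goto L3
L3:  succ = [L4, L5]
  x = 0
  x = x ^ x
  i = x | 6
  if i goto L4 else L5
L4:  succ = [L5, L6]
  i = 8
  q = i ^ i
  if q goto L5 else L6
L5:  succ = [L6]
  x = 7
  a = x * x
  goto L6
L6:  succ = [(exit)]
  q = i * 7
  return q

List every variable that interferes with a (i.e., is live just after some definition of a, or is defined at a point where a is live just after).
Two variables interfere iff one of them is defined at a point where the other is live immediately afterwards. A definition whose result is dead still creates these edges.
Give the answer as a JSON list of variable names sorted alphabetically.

def/use:
  L0: {a,i} / ∅
  L1: {q,x} / ∅
  L2: {a,q} / ∅
  L3: {i,x} / ∅
  L4: {i,q} / ∅
  L5: {a,x} / ∅
  L6: {q} / {i}

Backward fixpoint:
  L0: in=∅ out={i}
  L1: in=∅ out=∅
  L2: in=∅ out=∅
  L3: in=∅ out={i}
  L4: in=∅ out={i}
  L5: in={i} out={i}
  L6: in={i} out=∅

Interference:
  a↔{i}
  i↔{a,q,x}
  q↔{i,x}
  x↔{i,q}

N(a) = ["i"]

Answer: ["i"]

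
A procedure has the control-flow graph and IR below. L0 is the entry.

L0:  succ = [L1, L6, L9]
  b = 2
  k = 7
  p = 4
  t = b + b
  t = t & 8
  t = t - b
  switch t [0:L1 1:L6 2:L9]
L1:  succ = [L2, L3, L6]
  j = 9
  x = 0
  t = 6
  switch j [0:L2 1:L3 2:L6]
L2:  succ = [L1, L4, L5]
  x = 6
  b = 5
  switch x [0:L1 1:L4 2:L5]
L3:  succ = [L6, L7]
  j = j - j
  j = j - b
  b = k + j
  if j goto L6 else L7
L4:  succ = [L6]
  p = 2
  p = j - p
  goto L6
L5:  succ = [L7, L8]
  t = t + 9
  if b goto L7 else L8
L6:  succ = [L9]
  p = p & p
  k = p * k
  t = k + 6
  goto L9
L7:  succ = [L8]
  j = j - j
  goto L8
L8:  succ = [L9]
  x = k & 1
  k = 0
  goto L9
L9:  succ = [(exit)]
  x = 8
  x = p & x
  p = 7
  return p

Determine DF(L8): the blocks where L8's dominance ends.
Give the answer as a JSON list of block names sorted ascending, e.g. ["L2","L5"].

idom tree: L1←L0 L2←L1 L3←L1 L4←L2 L5←L2 L6←L0 L7←L1 L8←L1 L9←L0
Dom∩ at merges:
  L1: preds {L0,L2}: {L0} ∩ {L0,L1,L2} = {L0}; idom=L0
  L6: preds {L0,L1,L3,L4}: {L0} ∩ {L0,L1} ∩ {L0,L1,L3} ∩ {L0,L1,L2,L4} = {L0}; idom=L0
  L7: preds {L3,L5}: {L0,L1,L3} ∩ {L0,L1,L2,L5} = {L0,L1}; idom=L1
  L8: preds {L5,L7}: {L0,L1,L2,L5} ∩ {L0,L1,L7} = {L0,L1}; idom=L1
  L9: preds {L0,L6,L8}: {L0} ∩ {L0,L6} ∩ {L0,L1,L8} = {L0}; idom=L0

DF derivation:
  L1←L0: walk · to L0
  L1←L2: walk L2→L1 to L0
  L6←L0: walk · to L0
  L6←L1: walk L1 to L0
  L6←L3: walk L3→L1 to L0
  L6←L4: walk L4→L2→L1 to L0
  L7←L3: walk L3 to L1
  L7←L5: walk L5→L2 to L1
  L8←L5: walk L5→L2 to L1
  L8←L7: walk L7 to L1
  L9←L0: walk · to L0
  L9←L6: walk L6 to L0
  L9←L8: walk L8→L1 to L0
  DF(L0)=∅
  DF(L1)={L1,L6,L9}
  DF(L2)={L1,L6,L7,L8}
  DF(L3)={L6,L7}
  DF(L4)={L6}
  DF(L5)={L7,L8}
  DF(L6)={L9}
  DF(L7)={L8}
  DF(L8)={L9}
  DF(L9)=∅

DF(L8) = ["L9"]

Answer: ["L9"]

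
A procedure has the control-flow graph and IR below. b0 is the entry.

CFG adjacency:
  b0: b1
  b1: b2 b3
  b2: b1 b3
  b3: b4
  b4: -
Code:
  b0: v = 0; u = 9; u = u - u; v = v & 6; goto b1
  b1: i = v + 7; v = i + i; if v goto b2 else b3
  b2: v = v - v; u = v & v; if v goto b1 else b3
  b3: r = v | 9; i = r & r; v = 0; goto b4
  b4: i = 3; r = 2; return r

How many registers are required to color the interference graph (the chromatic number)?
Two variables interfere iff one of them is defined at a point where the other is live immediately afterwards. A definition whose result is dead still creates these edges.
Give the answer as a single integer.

def/use:
  b0: def={u,v} ue=∅
  b1: def={i,v} ue={v}
  b2: def={u,v} ue={v}
  b3: def={i,r,v} ue={v}
  b4: def={i,r} ue=∅

Liveness:
  b0: in=∅ out={v}
  b1: in={v} out={v}
  b2: in={v} out={v}
  b3: in={v} out=∅
  b4: in=∅ out=∅

Interference:
  i: ∅
  r: ∅
  u: {v}
  v: {u}

Chromatic number:
  lower bound: {u,v} mutually conflict ⇒ χ ≥ 2
  assign i→R0 r→R0 u→R0 v→R1 — no edge inside a register ⇒ χ ≤ 2
  χ = 2

Answer: 2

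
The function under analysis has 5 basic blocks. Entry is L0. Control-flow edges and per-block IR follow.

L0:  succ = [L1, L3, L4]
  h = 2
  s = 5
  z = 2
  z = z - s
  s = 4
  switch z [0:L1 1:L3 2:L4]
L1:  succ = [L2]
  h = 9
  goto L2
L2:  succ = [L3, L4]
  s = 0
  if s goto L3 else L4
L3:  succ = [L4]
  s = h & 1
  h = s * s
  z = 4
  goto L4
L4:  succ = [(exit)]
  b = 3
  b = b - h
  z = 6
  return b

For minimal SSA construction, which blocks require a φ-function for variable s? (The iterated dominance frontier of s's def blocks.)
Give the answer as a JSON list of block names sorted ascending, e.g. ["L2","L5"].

Answer: ["L3", "L4"]

Working:
idom tree: L1←L0 L2←L1 L3←L0 L4←L0
Join-block Dom:
  L3: preds {L0,L2}: {L0} ∩ {L0,L1,L2} = {L0}; idom=L0
  L4: preds {L0,L2,L3}: {L0} ∩ {L0,L1,L2} ∩ {L0,L3} = {L0}; idom=L0

DF walk-up:
  join L3 pred L0: · stop@L0
  join L3 pred L2: L2→L1 stop@L0
  join L4 pred L0: · stop@L0
  join L4 pred L2: L2→L1 stop@L0
  join L4 pred L3: L3 stop@L0
  L0 → ∅
  L1 → {L3,L4}
  L2 → {L3,L4}
  L3 → {L4}
  L4 → ∅

φ for s: defs {L0,L2,L3}
  DF⁺ = {L3,L4}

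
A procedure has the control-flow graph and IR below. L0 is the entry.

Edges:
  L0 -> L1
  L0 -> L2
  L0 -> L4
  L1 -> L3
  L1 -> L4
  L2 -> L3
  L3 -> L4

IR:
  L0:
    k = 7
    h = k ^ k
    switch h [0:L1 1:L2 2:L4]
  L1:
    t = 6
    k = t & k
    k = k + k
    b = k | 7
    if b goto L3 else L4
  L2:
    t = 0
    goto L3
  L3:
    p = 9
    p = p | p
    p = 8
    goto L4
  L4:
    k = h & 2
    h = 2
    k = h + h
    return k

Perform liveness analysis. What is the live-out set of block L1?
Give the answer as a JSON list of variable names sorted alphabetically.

Block summaries:
  L0: def={h,k} ue=∅
  L1: def={b,k,t} ue={k}
  L2: def={t} ue=∅
  L3: def={p} ue=∅
  L4: def={h,k} ue={h}

Live sets:
  L0 li=∅ lo={h,k}
  L1 li={h,k} lo={h}
  L2 li={h} lo={h}
  L3 li={h} lo={h}
  L4 li={h} lo=∅

live-out(L1) = ["h"]

Answer: ["h"]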